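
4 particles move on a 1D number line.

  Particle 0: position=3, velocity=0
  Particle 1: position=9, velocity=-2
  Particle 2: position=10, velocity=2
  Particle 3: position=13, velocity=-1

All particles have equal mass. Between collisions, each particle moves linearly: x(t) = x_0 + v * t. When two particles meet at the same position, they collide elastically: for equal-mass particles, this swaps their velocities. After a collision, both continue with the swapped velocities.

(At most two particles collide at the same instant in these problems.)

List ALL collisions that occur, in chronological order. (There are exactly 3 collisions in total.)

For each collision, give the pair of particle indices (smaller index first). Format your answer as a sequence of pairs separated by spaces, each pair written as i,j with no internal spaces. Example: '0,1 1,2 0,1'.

Collision at t=1: particles 2 and 3 swap velocities; positions: p0=3 p1=7 p2=12 p3=12; velocities now: v0=0 v1=-2 v2=-1 v3=2
Collision at t=3: particles 0 and 1 swap velocities; positions: p0=3 p1=3 p2=10 p3=16; velocities now: v0=-2 v1=0 v2=-1 v3=2
Collision at t=10: particles 1 and 2 swap velocities; positions: p0=-11 p1=3 p2=3 p3=30; velocities now: v0=-2 v1=-1 v2=0 v3=2

Answer: 2,3 0,1 1,2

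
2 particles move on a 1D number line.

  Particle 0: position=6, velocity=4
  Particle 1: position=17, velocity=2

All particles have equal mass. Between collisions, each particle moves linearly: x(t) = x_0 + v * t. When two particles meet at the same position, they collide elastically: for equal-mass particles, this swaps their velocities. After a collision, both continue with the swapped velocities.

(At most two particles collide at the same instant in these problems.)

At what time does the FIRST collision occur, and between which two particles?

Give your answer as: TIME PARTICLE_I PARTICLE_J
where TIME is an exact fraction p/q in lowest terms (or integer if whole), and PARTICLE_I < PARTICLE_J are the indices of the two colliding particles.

Pair (0,1): pos 6,17 vel 4,2 -> gap=11, closing at 2/unit, collide at t=11/2
Earliest collision: t=11/2 between 0 and 1

Answer: 11/2 0 1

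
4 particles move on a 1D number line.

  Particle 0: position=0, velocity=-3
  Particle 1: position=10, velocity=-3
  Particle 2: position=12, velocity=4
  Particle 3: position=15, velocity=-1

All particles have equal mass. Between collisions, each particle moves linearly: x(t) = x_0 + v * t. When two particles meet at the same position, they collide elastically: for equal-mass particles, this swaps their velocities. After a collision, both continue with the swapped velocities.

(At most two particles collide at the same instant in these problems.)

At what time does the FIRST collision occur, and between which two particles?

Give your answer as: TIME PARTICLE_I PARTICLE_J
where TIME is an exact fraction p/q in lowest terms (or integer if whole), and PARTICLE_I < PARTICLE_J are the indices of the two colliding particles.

Pair (0,1): pos 0,10 vel -3,-3 -> not approaching (rel speed 0 <= 0)
Pair (1,2): pos 10,12 vel -3,4 -> not approaching (rel speed -7 <= 0)
Pair (2,3): pos 12,15 vel 4,-1 -> gap=3, closing at 5/unit, collide at t=3/5
Earliest collision: t=3/5 between 2 and 3

Answer: 3/5 2 3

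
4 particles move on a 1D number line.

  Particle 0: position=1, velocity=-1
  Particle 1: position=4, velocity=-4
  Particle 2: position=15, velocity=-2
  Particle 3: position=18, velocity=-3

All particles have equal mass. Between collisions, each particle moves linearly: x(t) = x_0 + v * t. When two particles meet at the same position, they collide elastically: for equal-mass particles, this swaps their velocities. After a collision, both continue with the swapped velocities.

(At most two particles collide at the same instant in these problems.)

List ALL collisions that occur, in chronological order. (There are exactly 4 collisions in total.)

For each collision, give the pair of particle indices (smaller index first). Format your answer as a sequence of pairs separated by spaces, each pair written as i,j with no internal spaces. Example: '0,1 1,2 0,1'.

Collision at t=1: particles 0 and 1 swap velocities; positions: p0=0 p1=0 p2=13 p3=15; velocities now: v0=-4 v1=-1 v2=-2 v3=-3
Collision at t=3: particles 2 and 3 swap velocities; positions: p0=-8 p1=-2 p2=9 p3=9; velocities now: v0=-4 v1=-1 v2=-3 v3=-2
Collision at t=17/2: particles 1 and 2 swap velocities; positions: p0=-30 p1=-15/2 p2=-15/2 p3=-2; velocities now: v0=-4 v1=-3 v2=-1 v3=-2
Collision at t=14: particles 2 and 3 swap velocities; positions: p0=-52 p1=-24 p2=-13 p3=-13; velocities now: v0=-4 v1=-3 v2=-2 v3=-1

Answer: 0,1 2,3 1,2 2,3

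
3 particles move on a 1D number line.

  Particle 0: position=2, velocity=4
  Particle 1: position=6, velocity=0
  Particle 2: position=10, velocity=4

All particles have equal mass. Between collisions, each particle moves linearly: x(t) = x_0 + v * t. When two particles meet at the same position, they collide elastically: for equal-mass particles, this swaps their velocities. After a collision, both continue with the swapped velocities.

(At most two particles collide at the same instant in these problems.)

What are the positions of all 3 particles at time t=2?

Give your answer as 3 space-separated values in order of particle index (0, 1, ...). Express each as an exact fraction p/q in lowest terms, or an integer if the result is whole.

Collision at t=1: particles 0 and 1 swap velocities; positions: p0=6 p1=6 p2=14; velocities now: v0=0 v1=4 v2=4
Advance to t=2 (no further collisions before then); velocities: v0=0 v1=4 v2=4; positions = 6 10 18

Answer: 6 10 18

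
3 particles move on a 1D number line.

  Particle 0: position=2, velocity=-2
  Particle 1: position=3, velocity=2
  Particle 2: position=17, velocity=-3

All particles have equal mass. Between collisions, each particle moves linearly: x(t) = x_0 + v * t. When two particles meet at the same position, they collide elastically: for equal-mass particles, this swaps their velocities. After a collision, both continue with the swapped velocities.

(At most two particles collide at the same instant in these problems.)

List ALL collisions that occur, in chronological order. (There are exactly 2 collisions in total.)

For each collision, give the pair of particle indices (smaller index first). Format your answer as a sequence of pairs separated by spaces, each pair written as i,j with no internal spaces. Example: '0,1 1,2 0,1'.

Collision at t=14/5: particles 1 and 2 swap velocities; positions: p0=-18/5 p1=43/5 p2=43/5; velocities now: v0=-2 v1=-3 v2=2
Collision at t=15: particles 0 and 1 swap velocities; positions: p0=-28 p1=-28 p2=33; velocities now: v0=-3 v1=-2 v2=2

Answer: 1,2 0,1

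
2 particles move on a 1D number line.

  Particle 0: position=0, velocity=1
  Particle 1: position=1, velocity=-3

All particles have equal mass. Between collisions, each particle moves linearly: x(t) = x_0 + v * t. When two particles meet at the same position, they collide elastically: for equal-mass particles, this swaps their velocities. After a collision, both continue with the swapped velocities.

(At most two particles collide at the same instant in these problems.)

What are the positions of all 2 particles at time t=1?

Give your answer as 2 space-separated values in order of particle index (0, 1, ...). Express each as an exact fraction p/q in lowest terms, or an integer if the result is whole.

Answer: -2 1

Derivation:
Collision at t=1/4: particles 0 and 1 swap velocities; positions: p0=1/4 p1=1/4; velocities now: v0=-3 v1=1
Advance to t=1 (no further collisions before then); velocities: v0=-3 v1=1; positions = -2 1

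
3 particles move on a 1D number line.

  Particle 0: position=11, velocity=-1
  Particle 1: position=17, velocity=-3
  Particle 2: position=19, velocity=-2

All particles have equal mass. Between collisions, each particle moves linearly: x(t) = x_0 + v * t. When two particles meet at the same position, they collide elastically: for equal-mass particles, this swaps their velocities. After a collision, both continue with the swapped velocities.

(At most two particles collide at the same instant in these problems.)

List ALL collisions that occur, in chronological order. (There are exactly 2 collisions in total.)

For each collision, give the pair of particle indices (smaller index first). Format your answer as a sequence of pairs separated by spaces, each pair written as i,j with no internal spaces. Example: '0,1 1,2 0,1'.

Collision at t=3: particles 0 and 1 swap velocities; positions: p0=8 p1=8 p2=13; velocities now: v0=-3 v1=-1 v2=-2
Collision at t=8: particles 1 and 2 swap velocities; positions: p0=-7 p1=3 p2=3; velocities now: v0=-3 v1=-2 v2=-1

Answer: 0,1 1,2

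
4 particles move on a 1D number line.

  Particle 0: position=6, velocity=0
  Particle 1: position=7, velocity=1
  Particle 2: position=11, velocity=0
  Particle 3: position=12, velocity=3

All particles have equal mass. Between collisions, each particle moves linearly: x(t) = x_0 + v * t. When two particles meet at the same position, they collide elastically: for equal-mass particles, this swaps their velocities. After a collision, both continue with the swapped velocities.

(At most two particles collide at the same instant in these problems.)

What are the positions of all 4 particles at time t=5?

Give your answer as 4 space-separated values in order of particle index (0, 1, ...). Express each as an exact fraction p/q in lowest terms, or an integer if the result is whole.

Collision at t=4: particles 1 and 2 swap velocities; positions: p0=6 p1=11 p2=11 p3=24; velocities now: v0=0 v1=0 v2=1 v3=3
Advance to t=5 (no further collisions before then); velocities: v0=0 v1=0 v2=1 v3=3; positions = 6 11 12 27

Answer: 6 11 12 27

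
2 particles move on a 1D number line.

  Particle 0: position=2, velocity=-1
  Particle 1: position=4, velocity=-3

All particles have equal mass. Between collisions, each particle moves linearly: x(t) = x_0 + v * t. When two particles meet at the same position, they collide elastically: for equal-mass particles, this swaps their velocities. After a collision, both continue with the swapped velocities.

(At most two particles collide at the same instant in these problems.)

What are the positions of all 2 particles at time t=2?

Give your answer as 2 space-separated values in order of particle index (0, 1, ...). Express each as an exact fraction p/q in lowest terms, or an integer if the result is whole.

Answer: -2 0

Derivation:
Collision at t=1: particles 0 and 1 swap velocities; positions: p0=1 p1=1; velocities now: v0=-3 v1=-1
Advance to t=2 (no further collisions before then); velocities: v0=-3 v1=-1; positions = -2 0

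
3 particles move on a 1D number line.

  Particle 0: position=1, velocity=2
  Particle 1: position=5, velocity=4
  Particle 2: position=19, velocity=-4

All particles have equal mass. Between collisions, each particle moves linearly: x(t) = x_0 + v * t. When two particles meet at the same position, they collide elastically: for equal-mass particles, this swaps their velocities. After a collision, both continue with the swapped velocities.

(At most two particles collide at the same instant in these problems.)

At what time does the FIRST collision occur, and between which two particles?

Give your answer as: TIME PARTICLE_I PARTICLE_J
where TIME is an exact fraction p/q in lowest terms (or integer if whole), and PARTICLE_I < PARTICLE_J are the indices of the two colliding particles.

Pair (0,1): pos 1,5 vel 2,4 -> not approaching (rel speed -2 <= 0)
Pair (1,2): pos 5,19 vel 4,-4 -> gap=14, closing at 8/unit, collide at t=7/4
Earliest collision: t=7/4 between 1 and 2

Answer: 7/4 1 2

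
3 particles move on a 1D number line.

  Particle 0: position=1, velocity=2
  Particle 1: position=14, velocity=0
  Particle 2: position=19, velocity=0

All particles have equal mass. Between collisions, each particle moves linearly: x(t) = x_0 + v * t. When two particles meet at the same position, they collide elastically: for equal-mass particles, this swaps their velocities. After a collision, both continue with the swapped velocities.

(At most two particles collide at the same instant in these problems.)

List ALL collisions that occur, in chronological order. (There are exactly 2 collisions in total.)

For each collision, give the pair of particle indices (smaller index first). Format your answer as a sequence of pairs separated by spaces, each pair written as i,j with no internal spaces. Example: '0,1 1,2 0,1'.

Answer: 0,1 1,2

Derivation:
Collision at t=13/2: particles 0 and 1 swap velocities; positions: p0=14 p1=14 p2=19; velocities now: v0=0 v1=2 v2=0
Collision at t=9: particles 1 and 2 swap velocities; positions: p0=14 p1=19 p2=19; velocities now: v0=0 v1=0 v2=2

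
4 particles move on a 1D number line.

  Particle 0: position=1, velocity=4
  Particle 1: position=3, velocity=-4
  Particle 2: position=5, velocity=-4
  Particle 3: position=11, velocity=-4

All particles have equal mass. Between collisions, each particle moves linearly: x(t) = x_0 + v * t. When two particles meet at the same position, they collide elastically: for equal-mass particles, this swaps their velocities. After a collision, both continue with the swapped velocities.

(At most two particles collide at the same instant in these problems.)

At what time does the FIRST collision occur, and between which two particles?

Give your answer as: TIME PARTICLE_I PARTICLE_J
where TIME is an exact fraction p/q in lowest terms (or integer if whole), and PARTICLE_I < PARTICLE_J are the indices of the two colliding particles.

Pair (0,1): pos 1,3 vel 4,-4 -> gap=2, closing at 8/unit, collide at t=1/4
Pair (1,2): pos 3,5 vel -4,-4 -> not approaching (rel speed 0 <= 0)
Pair (2,3): pos 5,11 vel -4,-4 -> not approaching (rel speed 0 <= 0)
Earliest collision: t=1/4 between 0 and 1

Answer: 1/4 0 1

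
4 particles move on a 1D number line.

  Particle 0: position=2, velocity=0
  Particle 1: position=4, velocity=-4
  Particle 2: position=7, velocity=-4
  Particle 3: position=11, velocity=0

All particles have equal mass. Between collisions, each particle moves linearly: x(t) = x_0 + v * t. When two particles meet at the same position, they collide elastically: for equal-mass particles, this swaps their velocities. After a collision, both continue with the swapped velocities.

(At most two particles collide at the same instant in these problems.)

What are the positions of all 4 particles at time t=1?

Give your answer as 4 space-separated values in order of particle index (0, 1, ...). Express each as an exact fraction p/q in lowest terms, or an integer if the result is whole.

Answer: 0 2 3 11

Derivation:
Collision at t=1/2: particles 0 and 1 swap velocities; positions: p0=2 p1=2 p2=5 p3=11; velocities now: v0=-4 v1=0 v2=-4 v3=0
Advance to t=1 (no further collisions before then); velocities: v0=-4 v1=0 v2=-4 v3=0; positions = 0 2 3 11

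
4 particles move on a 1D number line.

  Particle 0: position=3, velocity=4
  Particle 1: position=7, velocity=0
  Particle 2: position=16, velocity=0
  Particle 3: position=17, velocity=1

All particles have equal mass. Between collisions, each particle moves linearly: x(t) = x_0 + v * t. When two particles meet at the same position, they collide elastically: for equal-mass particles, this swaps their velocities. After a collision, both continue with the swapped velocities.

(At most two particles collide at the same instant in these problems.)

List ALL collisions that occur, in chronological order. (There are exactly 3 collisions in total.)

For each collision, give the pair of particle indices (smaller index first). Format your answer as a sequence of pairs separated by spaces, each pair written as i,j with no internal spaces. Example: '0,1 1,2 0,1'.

Answer: 0,1 1,2 2,3

Derivation:
Collision at t=1: particles 0 and 1 swap velocities; positions: p0=7 p1=7 p2=16 p3=18; velocities now: v0=0 v1=4 v2=0 v3=1
Collision at t=13/4: particles 1 and 2 swap velocities; positions: p0=7 p1=16 p2=16 p3=81/4; velocities now: v0=0 v1=0 v2=4 v3=1
Collision at t=14/3: particles 2 and 3 swap velocities; positions: p0=7 p1=16 p2=65/3 p3=65/3; velocities now: v0=0 v1=0 v2=1 v3=4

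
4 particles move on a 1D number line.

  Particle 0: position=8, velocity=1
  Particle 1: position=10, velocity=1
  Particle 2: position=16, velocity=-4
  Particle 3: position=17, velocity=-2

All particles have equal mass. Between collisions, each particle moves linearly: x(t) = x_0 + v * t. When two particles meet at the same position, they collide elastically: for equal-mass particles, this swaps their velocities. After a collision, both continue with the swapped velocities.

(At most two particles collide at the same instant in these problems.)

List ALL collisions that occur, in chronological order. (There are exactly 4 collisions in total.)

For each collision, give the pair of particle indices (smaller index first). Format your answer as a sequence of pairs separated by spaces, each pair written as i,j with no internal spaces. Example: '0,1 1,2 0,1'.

Answer: 1,2 0,1 2,3 1,2

Derivation:
Collision at t=6/5: particles 1 and 2 swap velocities; positions: p0=46/5 p1=56/5 p2=56/5 p3=73/5; velocities now: v0=1 v1=-4 v2=1 v3=-2
Collision at t=8/5: particles 0 and 1 swap velocities; positions: p0=48/5 p1=48/5 p2=58/5 p3=69/5; velocities now: v0=-4 v1=1 v2=1 v3=-2
Collision at t=7/3: particles 2 and 3 swap velocities; positions: p0=20/3 p1=31/3 p2=37/3 p3=37/3; velocities now: v0=-4 v1=1 v2=-2 v3=1
Collision at t=3: particles 1 and 2 swap velocities; positions: p0=4 p1=11 p2=11 p3=13; velocities now: v0=-4 v1=-2 v2=1 v3=1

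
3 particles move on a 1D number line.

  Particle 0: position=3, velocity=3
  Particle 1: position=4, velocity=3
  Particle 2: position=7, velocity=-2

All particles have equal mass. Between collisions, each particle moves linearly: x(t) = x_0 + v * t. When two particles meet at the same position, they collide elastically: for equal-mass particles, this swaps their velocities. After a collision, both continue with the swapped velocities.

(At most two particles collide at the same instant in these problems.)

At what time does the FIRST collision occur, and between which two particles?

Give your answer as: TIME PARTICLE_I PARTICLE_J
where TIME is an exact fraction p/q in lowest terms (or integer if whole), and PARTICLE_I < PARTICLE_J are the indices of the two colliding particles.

Pair (0,1): pos 3,4 vel 3,3 -> not approaching (rel speed 0 <= 0)
Pair (1,2): pos 4,7 vel 3,-2 -> gap=3, closing at 5/unit, collide at t=3/5
Earliest collision: t=3/5 between 1 and 2

Answer: 3/5 1 2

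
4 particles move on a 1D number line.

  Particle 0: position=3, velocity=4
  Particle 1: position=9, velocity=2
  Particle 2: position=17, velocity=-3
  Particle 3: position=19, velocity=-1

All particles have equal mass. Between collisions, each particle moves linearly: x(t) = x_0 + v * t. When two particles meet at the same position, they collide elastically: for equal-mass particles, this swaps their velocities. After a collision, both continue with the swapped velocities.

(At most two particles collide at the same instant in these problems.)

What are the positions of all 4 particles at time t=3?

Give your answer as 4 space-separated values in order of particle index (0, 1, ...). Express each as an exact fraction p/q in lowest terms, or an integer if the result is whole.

Collision at t=8/5: particles 1 and 2 swap velocities; positions: p0=47/5 p1=61/5 p2=61/5 p3=87/5; velocities now: v0=4 v1=-3 v2=2 v3=-1
Collision at t=2: particles 0 and 1 swap velocities; positions: p0=11 p1=11 p2=13 p3=17; velocities now: v0=-3 v1=4 v2=2 v3=-1
Collision at t=3: particles 1 and 2 swap velocities; positions: p0=8 p1=15 p2=15 p3=16; velocities now: v0=-3 v1=2 v2=4 v3=-1
Advance to t=3 (no further collisions before then); velocities: v0=-3 v1=2 v2=4 v3=-1; positions = 8 15 15 16

Answer: 8 15 15 16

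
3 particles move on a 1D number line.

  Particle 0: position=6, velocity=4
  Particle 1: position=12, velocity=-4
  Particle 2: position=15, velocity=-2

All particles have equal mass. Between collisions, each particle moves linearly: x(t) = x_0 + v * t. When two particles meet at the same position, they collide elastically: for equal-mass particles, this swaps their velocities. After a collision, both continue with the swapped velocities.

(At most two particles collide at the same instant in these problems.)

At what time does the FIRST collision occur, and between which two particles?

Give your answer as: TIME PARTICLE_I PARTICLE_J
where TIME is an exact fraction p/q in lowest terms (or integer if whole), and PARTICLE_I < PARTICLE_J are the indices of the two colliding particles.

Pair (0,1): pos 6,12 vel 4,-4 -> gap=6, closing at 8/unit, collide at t=3/4
Pair (1,2): pos 12,15 vel -4,-2 -> not approaching (rel speed -2 <= 0)
Earliest collision: t=3/4 between 0 and 1

Answer: 3/4 0 1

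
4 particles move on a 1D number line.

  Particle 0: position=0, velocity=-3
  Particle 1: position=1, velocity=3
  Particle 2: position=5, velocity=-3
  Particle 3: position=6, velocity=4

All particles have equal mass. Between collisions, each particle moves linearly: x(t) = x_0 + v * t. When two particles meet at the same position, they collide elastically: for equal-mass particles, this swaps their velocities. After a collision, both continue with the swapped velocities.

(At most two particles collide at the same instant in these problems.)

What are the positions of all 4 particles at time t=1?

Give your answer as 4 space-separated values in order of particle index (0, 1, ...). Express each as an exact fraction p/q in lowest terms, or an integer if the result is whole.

Collision at t=2/3: particles 1 and 2 swap velocities; positions: p0=-2 p1=3 p2=3 p3=26/3; velocities now: v0=-3 v1=-3 v2=3 v3=4
Advance to t=1 (no further collisions before then); velocities: v0=-3 v1=-3 v2=3 v3=4; positions = -3 2 4 10

Answer: -3 2 4 10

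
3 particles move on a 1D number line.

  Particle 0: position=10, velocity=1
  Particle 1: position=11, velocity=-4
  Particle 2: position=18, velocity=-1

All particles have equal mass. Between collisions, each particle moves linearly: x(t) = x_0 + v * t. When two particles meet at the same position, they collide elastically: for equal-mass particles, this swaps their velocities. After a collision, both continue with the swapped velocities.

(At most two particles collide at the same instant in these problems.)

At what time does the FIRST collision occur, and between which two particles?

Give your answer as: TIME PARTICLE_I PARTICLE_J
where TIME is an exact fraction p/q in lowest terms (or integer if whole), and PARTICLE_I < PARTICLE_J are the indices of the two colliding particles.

Pair (0,1): pos 10,11 vel 1,-4 -> gap=1, closing at 5/unit, collide at t=1/5
Pair (1,2): pos 11,18 vel -4,-1 -> not approaching (rel speed -3 <= 0)
Earliest collision: t=1/5 between 0 and 1

Answer: 1/5 0 1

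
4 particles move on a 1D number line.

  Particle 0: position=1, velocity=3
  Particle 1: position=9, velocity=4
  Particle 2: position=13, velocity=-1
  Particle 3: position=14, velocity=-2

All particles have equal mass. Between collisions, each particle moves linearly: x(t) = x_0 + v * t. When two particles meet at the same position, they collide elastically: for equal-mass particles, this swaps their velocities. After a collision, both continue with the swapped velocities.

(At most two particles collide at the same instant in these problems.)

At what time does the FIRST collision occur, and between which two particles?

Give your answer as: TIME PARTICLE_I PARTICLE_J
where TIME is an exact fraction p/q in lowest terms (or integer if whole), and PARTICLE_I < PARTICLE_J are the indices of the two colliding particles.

Answer: 4/5 1 2

Derivation:
Pair (0,1): pos 1,9 vel 3,4 -> not approaching (rel speed -1 <= 0)
Pair (1,2): pos 9,13 vel 4,-1 -> gap=4, closing at 5/unit, collide at t=4/5
Pair (2,3): pos 13,14 vel -1,-2 -> gap=1, closing at 1/unit, collide at t=1
Earliest collision: t=4/5 between 1 and 2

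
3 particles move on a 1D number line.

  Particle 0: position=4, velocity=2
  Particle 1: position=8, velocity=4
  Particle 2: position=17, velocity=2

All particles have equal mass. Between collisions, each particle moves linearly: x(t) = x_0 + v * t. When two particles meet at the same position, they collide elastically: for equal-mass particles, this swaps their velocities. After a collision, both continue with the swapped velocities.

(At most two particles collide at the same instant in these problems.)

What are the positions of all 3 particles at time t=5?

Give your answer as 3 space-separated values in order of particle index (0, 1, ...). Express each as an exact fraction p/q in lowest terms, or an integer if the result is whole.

Collision at t=9/2: particles 1 and 2 swap velocities; positions: p0=13 p1=26 p2=26; velocities now: v0=2 v1=2 v2=4
Advance to t=5 (no further collisions before then); velocities: v0=2 v1=2 v2=4; positions = 14 27 28

Answer: 14 27 28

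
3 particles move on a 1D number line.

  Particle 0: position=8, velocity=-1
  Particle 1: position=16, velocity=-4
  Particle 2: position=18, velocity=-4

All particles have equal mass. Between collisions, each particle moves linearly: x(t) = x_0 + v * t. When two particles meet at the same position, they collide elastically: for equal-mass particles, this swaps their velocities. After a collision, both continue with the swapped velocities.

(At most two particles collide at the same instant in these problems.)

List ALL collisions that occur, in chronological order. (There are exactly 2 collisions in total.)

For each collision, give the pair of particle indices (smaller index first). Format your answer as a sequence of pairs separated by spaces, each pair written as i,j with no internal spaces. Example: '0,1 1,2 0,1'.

Collision at t=8/3: particles 0 and 1 swap velocities; positions: p0=16/3 p1=16/3 p2=22/3; velocities now: v0=-4 v1=-1 v2=-4
Collision at t=10/3: particles 1 and 2 swap velocities; positions: p0=8/3 p1=14/3 p2=14/3; velocities now: v0=-4 v1=-4 v2=-1

Answer: 0,1 1,2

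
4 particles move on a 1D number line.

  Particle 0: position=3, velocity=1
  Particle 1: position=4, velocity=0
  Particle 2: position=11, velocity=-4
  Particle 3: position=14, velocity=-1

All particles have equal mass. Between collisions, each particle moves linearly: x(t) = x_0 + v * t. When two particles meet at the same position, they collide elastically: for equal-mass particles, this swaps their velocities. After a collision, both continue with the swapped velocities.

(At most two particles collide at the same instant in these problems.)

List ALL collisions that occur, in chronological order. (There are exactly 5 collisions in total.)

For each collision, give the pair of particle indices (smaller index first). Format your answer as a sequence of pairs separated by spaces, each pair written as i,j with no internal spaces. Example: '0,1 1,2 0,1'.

Collision at t=1: particles 0 and 1 swap velocities; positions: p0=4 p1=4 p2=7 p3=13; velocities now: v0=0 v1=1 v2=-4 v3=-1
Collision at t=8/5: particles 1 and 2 swap velocities; positions: p0=4 p1=23/5 p2=23/5 p3=62/5; velocities now: v0=0 v1=-4 v2=1 v3=-1
Collision at t=7/4: particles 0 and 1 swap velocities; positions: p0=4 p1=4 p2=19/4 p3=49/4; velocities now: v0=-4 v1=0 v2=1 v3=-1
Collision at t=11/2: particles 2 and 3 swap velocities; positions: p0=-11 p1=4 p2=17/2 p3=17/2; velocities now: v0=-4 v1=0 v2=-1 v3=1
Collision at t=10: particles 1 and 2 swap velocities; positions: p0=-29 p1=4 p2=4 p3=13; velocities now: v0=-4 v1=-1 v2=0 v3=1

Answer: 0,1 1,2 0,1 2,3 1,2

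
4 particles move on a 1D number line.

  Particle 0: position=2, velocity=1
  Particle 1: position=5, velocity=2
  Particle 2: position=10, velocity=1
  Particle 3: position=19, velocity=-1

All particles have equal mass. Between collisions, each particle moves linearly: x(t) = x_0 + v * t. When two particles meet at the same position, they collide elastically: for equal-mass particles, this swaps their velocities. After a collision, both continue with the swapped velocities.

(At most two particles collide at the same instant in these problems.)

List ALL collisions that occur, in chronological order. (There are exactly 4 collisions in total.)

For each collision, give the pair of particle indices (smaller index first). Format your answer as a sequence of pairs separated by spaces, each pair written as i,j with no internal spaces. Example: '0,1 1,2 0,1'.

Collision at t=9/2: particles 2 and 3 swap velocities; positions: p0=13/2 p1=14 p2=29/2 p3=29/2; velocities now: v0=1 v1=2 v2=-1 v3=1
Collision at t=14/3: particles 1 and 2 swap velocities; positions: p0=20/3 p1=43/3 p2=43/3 p3=44/3; velocities now: v0=1 v1=-1 v2=2 v3=1
Collision at t=5: particles 2 and 3 swap velocities; positions: p0=7 p1=14 p2=15 p3=15; velocities now: v0=1 v1=-1 v2=1 v3=2
Collision at t=17/2: particles 0 and 1 swap velocities; positions: p0=21/2 p1=21/2 p2=37/2 p3=22; velocities now: v0=-1 v1=1 v2=1 v3=2

Answer: 2,3 1,2 2,3 0,1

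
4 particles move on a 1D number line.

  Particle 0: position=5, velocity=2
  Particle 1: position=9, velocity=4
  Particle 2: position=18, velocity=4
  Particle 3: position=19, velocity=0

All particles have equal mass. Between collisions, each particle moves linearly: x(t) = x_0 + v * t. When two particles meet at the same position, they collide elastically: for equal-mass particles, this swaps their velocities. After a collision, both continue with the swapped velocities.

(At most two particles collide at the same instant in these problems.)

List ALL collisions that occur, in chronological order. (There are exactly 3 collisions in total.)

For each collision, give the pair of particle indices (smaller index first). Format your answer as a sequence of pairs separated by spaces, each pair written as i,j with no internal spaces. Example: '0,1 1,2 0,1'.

Answer: 2,3 1,2 0,1

Derivation:
Collision at t=1/4: particles 2 and 3 swap velocities; positions: p0=11/2 p1=10 p2=19 p3=19; velocities now: v0=2 v1=4 v2=0 v3=4
Collision at t=5/2: particles 1 and 2 swap velocities; positions: p0=10 p1=19 p2=19 p3=28; velocities now: v0=2 v1=0 v2=4 v3=4
Collision at t=7: particles 0 and 1 swap velocities; positions: p0=19 p1=19 p2=37 p3=46; velocities now: v0=0 v1=2 v2=4 v3=4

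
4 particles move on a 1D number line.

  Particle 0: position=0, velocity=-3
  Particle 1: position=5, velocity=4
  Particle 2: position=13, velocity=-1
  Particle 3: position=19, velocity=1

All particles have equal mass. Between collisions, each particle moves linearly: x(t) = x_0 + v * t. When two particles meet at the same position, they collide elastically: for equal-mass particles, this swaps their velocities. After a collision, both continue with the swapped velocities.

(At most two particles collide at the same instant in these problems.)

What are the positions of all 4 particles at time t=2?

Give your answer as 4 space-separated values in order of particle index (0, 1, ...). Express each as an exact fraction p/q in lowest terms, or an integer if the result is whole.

Answer: -6 11 13 21

Derivation:
Collision at t=8/5: particles 1 and 2 swap velocities; positions: p0=-24/5 p1=57/5 p2=57/5 p3=103/5; velocities now: v0=-3 v1=-1 v2=4 v3=1
Advance to t=2 (no further collisions before then); velocities: v0=-3 v1=-1 v2=4 v3=1; positions = -6 11 13 21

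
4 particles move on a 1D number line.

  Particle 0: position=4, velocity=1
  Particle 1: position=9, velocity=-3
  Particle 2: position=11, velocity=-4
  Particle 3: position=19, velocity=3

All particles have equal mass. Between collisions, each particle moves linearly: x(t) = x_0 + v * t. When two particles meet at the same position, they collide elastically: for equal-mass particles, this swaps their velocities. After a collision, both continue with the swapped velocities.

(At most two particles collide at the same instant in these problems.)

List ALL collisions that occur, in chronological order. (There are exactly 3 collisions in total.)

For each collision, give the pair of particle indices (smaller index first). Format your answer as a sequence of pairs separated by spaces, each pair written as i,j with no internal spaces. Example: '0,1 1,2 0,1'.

Collision at t=5/4: particles 0 and 1 swap velocities; positions: p0=21/4 p1=21/4 p2=6 p3=91/4; velocities now: v0=-3 v1=1 v2=-4 v3=3
Collision at t=7/5: particles 1 and 2 swap velocities; positions: p0=24/5 p1=27/5 p2=27/5 p3=116/5; velocities now: v0=-3 v1=-4 v2=1 v3=3
Collision at t=2: particles 0 and 1 swap velocities; positions: p0=3 p1=3 p2=6 p3=25; velocities now: v0=-4 v1=-3 v2=1 v3=3

Answer: 0,1 1,2 0,1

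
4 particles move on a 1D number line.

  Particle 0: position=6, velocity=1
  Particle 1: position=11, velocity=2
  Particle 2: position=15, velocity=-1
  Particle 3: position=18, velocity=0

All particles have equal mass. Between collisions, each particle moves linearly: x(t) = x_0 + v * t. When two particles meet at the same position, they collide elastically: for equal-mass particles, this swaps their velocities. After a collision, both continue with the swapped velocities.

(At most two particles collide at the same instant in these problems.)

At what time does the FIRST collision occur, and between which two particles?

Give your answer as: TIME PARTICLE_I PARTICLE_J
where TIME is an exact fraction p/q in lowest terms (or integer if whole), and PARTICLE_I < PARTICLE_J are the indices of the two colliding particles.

Pair (0,1): pos 6,11 vel 1,2 -> not approaching (rel speed -1 <= 0)
Pair (1,2): pos 11,15 vel 2,-1 -> gap=4, closing at 3/unit, collide at t=4/3
Pair (2,3): pos 15,18 vel -1,0 -> not approaching (rel speed -1 <= 0)
Earliest collision: t=4/3 between 1 and 2

Answer: 4/3 1 2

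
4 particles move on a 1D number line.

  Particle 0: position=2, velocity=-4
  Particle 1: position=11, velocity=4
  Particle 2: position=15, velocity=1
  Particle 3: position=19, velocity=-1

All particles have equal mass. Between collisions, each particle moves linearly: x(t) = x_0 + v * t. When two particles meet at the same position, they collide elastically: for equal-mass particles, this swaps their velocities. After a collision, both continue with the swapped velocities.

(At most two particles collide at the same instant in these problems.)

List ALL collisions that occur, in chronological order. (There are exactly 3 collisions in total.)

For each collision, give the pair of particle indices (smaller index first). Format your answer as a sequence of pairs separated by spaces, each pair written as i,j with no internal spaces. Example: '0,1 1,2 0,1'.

Answer: 1,2 2,3 1,2

Derivation:
Collision at t=4/3: particles 1 and 2 swap velocities; positions: p0=-10/3 p1=49/3 p2=49/3 p3=53/3; velocities now: v0=-4 v1=1 v2=4 v3=-1
Collision at t=8/5: particles 2 and 3 swap velocities; positions: p0=-22/5 p1=83/5 p2=87/5 p3=87/5; velocities now: v0=-4 v1=1 v2=-1 v3=4
Collision at t=2: particles 1 and 2 swap velocities; positions: p0=-6 p1=17 p2=17 p3=19; velocities now: v0=-4 v1=-1 v2=1 v3=4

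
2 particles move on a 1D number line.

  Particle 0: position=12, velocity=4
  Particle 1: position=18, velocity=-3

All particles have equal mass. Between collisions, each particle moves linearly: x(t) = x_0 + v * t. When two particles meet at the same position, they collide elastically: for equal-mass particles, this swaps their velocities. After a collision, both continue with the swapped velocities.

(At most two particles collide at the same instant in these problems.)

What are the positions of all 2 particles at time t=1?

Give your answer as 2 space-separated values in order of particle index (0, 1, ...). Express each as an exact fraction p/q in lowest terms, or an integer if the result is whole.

Collision at t=6/7: particles 0 and 1 swap velocities; positions: p0=108/7 p1=108/7; velocities now: v0=-3 v1=4
Advance to t=1 (no further collisions before then); velocities: v0=-3 v1=4; positions = 15 16

Answer: 15 16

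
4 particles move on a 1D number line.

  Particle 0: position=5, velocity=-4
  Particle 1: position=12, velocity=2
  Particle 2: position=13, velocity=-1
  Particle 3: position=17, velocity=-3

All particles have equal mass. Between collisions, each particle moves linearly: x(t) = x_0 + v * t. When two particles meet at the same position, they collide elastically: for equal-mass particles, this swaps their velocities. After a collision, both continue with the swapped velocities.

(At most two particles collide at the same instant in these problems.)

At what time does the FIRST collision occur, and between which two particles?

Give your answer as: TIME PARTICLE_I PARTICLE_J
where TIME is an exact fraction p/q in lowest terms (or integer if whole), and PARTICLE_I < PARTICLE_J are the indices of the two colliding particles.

Pair (0,1): pos 5,12 vel -4,2 -> not approaching (rel speed -6 <= 0)
Pair (1,2): pos 12,13 vel 2,-1 -> gap=1, closing at 3/unit, collide at t=1/3
Pair (2,3): pos 13,17 vel -1,-3 -> gap=4, closing at 2/unit, collide at t=2
Earliest collision: t=1/3 between 1 and 2

Answer: 1/3 1 2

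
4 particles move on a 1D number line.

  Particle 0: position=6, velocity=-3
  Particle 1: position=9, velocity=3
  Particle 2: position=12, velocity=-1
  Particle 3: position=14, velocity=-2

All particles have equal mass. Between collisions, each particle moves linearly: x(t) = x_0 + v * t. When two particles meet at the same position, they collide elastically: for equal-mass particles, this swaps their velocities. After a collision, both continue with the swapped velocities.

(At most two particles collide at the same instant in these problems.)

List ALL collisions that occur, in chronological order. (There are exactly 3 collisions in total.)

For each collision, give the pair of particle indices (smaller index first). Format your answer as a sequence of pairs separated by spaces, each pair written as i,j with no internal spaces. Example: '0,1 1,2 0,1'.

Collision at t=3/4: particles 1 and 2 swap velocities; positions: p0=15/4 p1=45/4 p2=45/4 p3=25/2; velocities now: v0=-3 v1=-1 v2=3 v3=-2
Collision at t=1: particles 2 and 3 swap velocities; positions: p0=3 p1=11 p2=12 p3=12; velocities now: v0=-3 v1=-1 v2=-2 v3=3
Collision at t=2: particles 1 and 2 swap velocities; positions: p0=0 p1=10 p2=10 p3=15; velocities now: v0=-3 v1=-2 v2=-1 v3=3

Answer: 1,2 2,3 1,2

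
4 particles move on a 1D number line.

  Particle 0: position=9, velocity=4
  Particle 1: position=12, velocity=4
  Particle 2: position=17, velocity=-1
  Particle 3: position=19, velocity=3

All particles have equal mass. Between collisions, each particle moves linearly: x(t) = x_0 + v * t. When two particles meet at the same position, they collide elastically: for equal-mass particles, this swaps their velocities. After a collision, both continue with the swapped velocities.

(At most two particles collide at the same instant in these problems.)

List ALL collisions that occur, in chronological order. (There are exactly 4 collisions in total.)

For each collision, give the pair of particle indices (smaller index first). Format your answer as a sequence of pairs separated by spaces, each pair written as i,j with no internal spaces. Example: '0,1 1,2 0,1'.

Answer: 1,2 0,1 2,3 1,2

Derivation:
Collision at t=1: particles 1 and 2 swap velocities; positions: p0=13 p1=16 p2=16 p3=22; velocities now: v0=4 v1=-1 v2=4 v3=3
Collision at t=8/5: particles 0 and 1 swap velocities; positions: p0=77/5 p1=77/5 p2=92/5 p3=119/5; velocities now: v0=-1 v1=4 v2=4 v3=3
Collision at t=7: particles 2 and 3 swap velocities; positions: p0=10 p1=37 p2=40 p3=40; velocities now: v0=-1 v1=4 v2=3 v3=4
Collision at t=10: particles 1 and 2 swap velocities; positions: p0=7 p1=49 p2=49 p3=52; velocities now: v0=-1 v1=3 v2=4 v3=4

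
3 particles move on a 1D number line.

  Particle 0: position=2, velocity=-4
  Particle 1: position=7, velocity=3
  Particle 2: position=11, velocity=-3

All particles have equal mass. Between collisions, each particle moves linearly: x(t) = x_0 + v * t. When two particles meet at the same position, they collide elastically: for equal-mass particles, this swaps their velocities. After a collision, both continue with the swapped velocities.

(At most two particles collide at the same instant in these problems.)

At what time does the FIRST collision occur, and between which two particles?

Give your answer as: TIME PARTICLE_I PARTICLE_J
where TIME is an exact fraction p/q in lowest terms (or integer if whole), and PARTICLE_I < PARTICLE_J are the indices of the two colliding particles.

Answer: 2/3 1 2

Derivation:
Pair (0,1): pos 2,7 vel -4,3 -> not approaching (rel speed -7 <= 0)
Pair (1,2): pos 7,11 vel 3,-3 -> gap=4, closing at 6/unit, collide at t=2/3
Earliest collision: t=2/3 between 1 and 2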